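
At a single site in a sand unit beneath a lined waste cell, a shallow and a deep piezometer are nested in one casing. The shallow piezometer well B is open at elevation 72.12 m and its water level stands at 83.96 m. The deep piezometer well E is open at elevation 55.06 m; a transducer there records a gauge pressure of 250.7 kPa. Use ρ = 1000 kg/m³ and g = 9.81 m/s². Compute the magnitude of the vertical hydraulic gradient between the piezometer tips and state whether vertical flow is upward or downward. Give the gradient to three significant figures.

Total head at well B: h = 83.96 m (water level in the standpipe).
Pressure head at well E: ψ = P/(ρg) = 250.7×1000 / (1000 × 9.81) = 25.56 m.
Total head at well E: h = z + ψ = 55.06 + 25.56 = 80.62 m.
Δh = h(well B) − h(well E) = 83.96 − 80.62 = 3.34 m.
Vertical separation Δz = 72.12 − 55.06 = 17.06 m.
|i_v| = |Δh| / Δz = 3.34 / 17.06 = 0.196.
Head is higher in the shallow piezometer, so vertical flow is downward (recharge condition).

|i_v| ≈ 0.196; vertical flow is downward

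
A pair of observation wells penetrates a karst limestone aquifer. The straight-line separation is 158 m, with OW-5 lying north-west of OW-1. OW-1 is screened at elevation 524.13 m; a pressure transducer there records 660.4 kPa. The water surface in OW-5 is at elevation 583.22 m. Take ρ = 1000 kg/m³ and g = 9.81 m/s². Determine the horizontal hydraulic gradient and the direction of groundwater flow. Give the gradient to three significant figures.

Pressure head at OW-1: ψ = P/(ρg) = 660.4×1000 / (1000 × 9.81) = 67.32 m.
Total head at OW-1: h = z + ψ = 524.13 + 67.32 = 591.45 m.
Total head at OW-5: h = 583.22 m (water level in the piezometer is the total head).
Head difference: h(OW-1) − h(OW-5) = 591.45 − 583.22 = 8.23 m.
Hydraulic gradient: i = |Δh| / L = 8.23 / 158 = 0.0521.
Flow is from higher to lower head: from OW-1 toward OW-5, i.e. toward the north-west.

i ≈ 0.0521; groundwater flows toward the north-west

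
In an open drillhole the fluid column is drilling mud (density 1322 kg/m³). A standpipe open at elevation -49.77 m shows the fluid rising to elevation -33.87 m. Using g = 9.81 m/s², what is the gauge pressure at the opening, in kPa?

P ≈ 206 kPa

Pressure head ψ = h − z = -33.87 − (-49.77) = 15.90 m.
P = ρgψ = 1322 × 9.81 × 15.90 = 206204 Pa ≈ 206 kPa.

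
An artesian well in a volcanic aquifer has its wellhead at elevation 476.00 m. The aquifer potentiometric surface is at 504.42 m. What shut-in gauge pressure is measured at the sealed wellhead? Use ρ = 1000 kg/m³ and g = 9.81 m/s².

P ≈ 279 kPa

Head above the cap: Δh = 504.42 − 476.00 = 28.42 m.
P = ρgΔh = 1000 × 9.81 × 28.42 = 278800 Pa ≈ 279 kPa.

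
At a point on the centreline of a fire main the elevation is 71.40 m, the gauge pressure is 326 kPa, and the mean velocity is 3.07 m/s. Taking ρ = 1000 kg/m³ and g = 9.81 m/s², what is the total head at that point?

Pressure head ψ = P/(ρg) = 326×1000 / (1000 × 9.81) = 33.23 m.
Velocity head = v²/(2g) = 3.07² / (2 × 9.81) = 0.480 m.
h = z + ψ + v²/(2g) = 71.40 + 33.23 + 0.480 = 105.11 m.

h ≈ 105.11 m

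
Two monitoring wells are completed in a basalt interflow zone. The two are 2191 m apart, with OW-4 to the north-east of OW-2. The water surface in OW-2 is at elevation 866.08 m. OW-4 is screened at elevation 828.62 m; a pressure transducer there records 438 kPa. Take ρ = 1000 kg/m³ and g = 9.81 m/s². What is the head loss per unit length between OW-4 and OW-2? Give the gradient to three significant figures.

i ≈ 0.00328 m/m

Total head at OW-2: h = 866.08 m (water level in the piezometer is the total head).
Pressure head at OW-4: ψ = P/(ρg) = 438×1000 / (1000 × 9.81) = 44.65 m.
Total head at OW-4: h = z + ψ = 828.62 + 44.65 = 873.27 m.
Head difference: h(OW-2) − h(OW-4) = 866.08 − 873.27 = -7.19 m.
Hydraulic gradient: i = |Δh| / L = 7.19 / 2191 = 0.00328.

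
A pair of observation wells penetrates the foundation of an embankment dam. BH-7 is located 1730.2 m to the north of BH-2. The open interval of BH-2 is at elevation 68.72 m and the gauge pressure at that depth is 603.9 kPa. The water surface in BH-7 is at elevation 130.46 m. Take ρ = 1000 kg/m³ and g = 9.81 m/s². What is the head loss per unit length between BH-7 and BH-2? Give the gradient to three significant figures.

i ≈ 0.000104 m/m

Pressure head at BH-2: ψ = P/(ρg) = 603.9×1000 / (1000 × 9.81) = 61.56 m.
Total head at BH-2: h = z + ψ = 68.72 + 61.56 = 130.28 m.
Total head at BH-7: h = 130.46 m (water level in the piezometer is the total head).
Head difference: h(BH-2) − h(BH-7) = 130.28 − 130.46 = -0.18 m.
Hydraulic gradient: i = |Δh| / L = 0.18 / 1730.2 = 0.000104.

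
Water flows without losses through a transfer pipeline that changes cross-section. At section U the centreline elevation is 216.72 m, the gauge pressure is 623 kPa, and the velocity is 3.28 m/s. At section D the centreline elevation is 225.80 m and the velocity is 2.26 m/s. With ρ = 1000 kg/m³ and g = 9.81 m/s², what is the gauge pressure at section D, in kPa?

P₂ ≈ 537 kPa

Pressure head at U: ψ₁ = P₁/(ρg) = 623×1000 / (1000 × 9.81) = 63.51 m.
Velocity heads: v₁²/2g = 3.28²/19.62 = 0.548 m; v₂²/2g = 2.26²/19.62 = 0.260 m.
Total head H = z₁ + ψ₁ + v₁²/2g = 216.72 + 63.51 + 0.548 = 280.78 m.
ψ₂ = H − z₂ − v₂²/2g = 280.78 − 225.80 − 0.260 = 54.72 m.
P₂ = ρgψ₂ = 1000 × 9.81 × 54.72 ≈ 537 kPa.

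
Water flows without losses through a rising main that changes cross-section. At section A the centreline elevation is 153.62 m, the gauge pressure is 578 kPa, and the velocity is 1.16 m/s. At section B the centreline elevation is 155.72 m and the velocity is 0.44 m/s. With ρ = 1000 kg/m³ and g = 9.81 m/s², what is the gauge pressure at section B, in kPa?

P₂ ≈ 558 kPa

Pressure head at A: ψ₁ = P₁/(ρg) = 578×1000 / (1000 × 9.81) = 58.92 m.
Velocity heads: v₁²/2g = 1.16²/19.62 = 0.069 m; v₂²/2g = 0.44²/19.62 = 0.010 m.
Total head H = z₁ + ψ₁ + v₁²/2g = 153.62 + 58.92 + 0.069 = 212.61 m.
ψ₂ = H − z₂ − v₂²/2g = 212.61 − 155.72 − 0.010 = 56.88 m.
P₂ = ρgψ₂ = 1000 × 9.81 × 56.88 ≈ 558 kPa.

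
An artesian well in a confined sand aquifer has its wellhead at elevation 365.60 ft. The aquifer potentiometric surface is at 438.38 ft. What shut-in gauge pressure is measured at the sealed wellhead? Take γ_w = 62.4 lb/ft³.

Head above the cap: Δh = 438.38 − 365.60 = 72.78 ft.
P = γΔh/144 = 62.4 × 72.78 / 144 = 31.5 psi.

P ≈ 31.5 psi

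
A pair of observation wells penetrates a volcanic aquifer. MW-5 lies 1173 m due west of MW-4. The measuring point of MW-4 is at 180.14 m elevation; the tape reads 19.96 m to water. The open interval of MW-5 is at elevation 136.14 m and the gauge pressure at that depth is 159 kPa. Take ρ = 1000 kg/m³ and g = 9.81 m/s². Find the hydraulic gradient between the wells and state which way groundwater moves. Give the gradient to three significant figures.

i ≈ 0.00668; groundwater flows toward the west

Total head at MW-4: h = 180.14 − 19.96 = 160.18 m.
Pressure head at MW-5: ψ = P/(ρg) = 159×1000 / (1000 × 9.81) = 16.21 m.
Total head at MW-5: h = z + ψ = 136.14 + 16.21 = 152.35 m.
Head difference: h(MW-4) − h(MW-5) = 160.18 − 152.35 = 7.83 m.
Hydraulic gradient: i = |Δh| / L = 7.83 / 1173 = 0.00668.
Flow is from higher to lower head: from MW-4 toward MW-5, i.e. toward the west.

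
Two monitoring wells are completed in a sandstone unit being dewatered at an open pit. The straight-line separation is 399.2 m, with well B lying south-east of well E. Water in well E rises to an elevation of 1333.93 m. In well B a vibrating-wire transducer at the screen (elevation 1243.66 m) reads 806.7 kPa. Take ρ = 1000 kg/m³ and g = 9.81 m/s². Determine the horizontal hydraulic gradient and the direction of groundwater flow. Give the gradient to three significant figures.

i ≈ 0.0201; groundwater flows toward the south-east

Total head at well E: h = 1333.93 m (water level in the piezometer is the total head).
Pressure head at well B: ψ = P/(ρg) = 806.7×1000 / (1000 × 9.81) = 82.23 m.
Total head at well B: h = z + ψ = 1243.66 + 82.23 = 1325.89 m.
Head difference: h(well E) − h(well B) = 1333.93 − 1325.89 = 8.04 m.
Hydraulic gradient: i = |Δh| / L = 8.04 / 399.2 = 0.0201.
Flow is from higher to lower head: from well E toward well B, i.e. toward the south-east.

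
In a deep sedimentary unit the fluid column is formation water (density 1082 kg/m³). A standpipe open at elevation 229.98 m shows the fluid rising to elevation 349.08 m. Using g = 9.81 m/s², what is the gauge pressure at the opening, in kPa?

Pressure head ψ = h − z = 349.08 − 229.98 = 119.10 m.
P = ρgψ = 1082 × 9.81 × 119.10 = 1264177 Pa ≈ 1260 kPa.

P ≈ 1260 kPa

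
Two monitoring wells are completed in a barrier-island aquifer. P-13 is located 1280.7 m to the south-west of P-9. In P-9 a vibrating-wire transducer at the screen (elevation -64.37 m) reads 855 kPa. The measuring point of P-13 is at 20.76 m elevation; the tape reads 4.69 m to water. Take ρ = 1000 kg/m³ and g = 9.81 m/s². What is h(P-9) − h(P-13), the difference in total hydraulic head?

Pressure head at P-9: ψ = P/(ρg) = 855×1000 / (1000 × 9.81) = 87.16 m.
Total head at P-9: h = z + ψ = -64.37 + 87.16 = 22.79 m.
Total head at P-13: h = 20.76 − 4.69 = 16.07 m.
Head difference: h(P-9) − h(P-13) = 22.79 − 16.07 = 6.72 m.

Δh ≈ 6.72 m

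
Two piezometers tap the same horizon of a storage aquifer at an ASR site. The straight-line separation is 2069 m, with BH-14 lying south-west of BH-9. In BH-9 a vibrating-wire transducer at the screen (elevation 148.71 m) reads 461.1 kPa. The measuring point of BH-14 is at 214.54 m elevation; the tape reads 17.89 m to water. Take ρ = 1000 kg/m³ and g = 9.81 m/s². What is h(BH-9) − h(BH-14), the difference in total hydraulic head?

Pressure head at BH-9: ψ = P/(ρg) = 461.1×1000 / (1000 × 9.81) = 47.00 m.
Total head at BH-9: h = z + ψ = 148.71 + 47.00 = 195.71 m.
Total head at BH-14: h = 214.54 − 17.89 = 196.65 m.
Head difference: h(BH-9) − h(BH-14) = 195.71 − 196.65 = -0.94 m.

Δh ≈ -0.94 m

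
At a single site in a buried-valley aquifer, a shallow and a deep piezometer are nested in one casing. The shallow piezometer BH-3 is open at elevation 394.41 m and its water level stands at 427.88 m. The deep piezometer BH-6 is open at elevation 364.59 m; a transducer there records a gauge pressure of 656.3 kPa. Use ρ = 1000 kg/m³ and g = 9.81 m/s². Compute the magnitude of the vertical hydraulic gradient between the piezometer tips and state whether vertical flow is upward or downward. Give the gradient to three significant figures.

|i_v| ≈ 0.121; vertical flow is upward

Total head at BH-3: h = 427.88 m (water level in the standpipe).
Pressure head at BH-6: ψ = P/(ρg) = 656.3×1000 / (1000 × 9.81) = 66.90 m.
Total head at BH-6: h = z + ψ = 364.59 + 66.90 = 431.49 m.
Δh = h(BH-3) − h(BH-6) = 427.88 − 431.49 = -3.61 m.
Vertical separation Δz = 394.41 − 364.59 = 29.82 m.
|i_v| = |Δh| / Δz = 3.61 / 29.82 = 0.121.
Head is higher in the deep piezometer, so vertical flow is upward (discharge condition).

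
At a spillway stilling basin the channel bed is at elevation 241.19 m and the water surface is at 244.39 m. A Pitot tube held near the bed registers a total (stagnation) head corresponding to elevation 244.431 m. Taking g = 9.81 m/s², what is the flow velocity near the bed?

v ≈ 0.897 m/s

Near the bed, under hydrostatic conditions, the piezometric head (z + ψ) equals the free-surface elevation, 244.39 m.
Velocity head = total − piezometric = 244.431 − 244.39 = 0.041 m.
v = √(2g·h_v) = √(2 × 9.81 × 0.041) = 0.897 m/s.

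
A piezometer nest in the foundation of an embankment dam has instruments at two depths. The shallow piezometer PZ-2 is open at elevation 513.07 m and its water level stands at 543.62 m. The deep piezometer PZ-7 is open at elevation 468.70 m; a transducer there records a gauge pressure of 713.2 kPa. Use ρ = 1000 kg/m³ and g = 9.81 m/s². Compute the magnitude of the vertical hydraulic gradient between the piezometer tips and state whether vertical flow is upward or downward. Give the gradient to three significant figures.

|i_v| ≈ 0.0500; vertical flow is downward

Total head at PZ-2: h = 543.62 m (water level in the standpipe).
Pressure head at PZ-7: ψ = P/(ρg) = 713.2×1000 / (1000 × 9.81) = 72.70 m.
Total head at PZ-7: h = z + ψ = 468.70 + 72.70 = 541.40 m.
Δh = h(PZ-2) − h(PZ-7) = 543.62 − 541.40 = 2.22 m.
Vertical separation Δz = 513.07 − 468.70 = 44.37 m.
|i_v| = |Δh| / Δz = 2.22 / 44.37 = 0.0500.
Head is higher in the shallow piezometer, so vertical flow is downward (recharge condition).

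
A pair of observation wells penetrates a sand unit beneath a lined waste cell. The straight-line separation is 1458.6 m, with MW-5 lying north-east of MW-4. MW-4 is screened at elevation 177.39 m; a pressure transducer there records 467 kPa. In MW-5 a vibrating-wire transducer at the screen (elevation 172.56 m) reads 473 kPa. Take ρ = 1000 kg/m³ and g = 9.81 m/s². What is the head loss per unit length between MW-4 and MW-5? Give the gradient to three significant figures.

Pressure head at MW-4: ψ = P/(ρg) = 467×1000 / (1000 × 9.81) = 47.60 m.
Total head at MW-4: h = z + ψ = 177.39 + 47.60 = 224.99 m.
Pressure head at MW-5: ψ = P/(ρg) = 473×1000 / (1000 × 9.81) = 48.22 m.
Total head at MW-5: h = z + ψ = 172.56 + 48.22 = 220.78 m.
Head difference: h(MW-4) − h(MW-5) = 224.99 − 220.78 = 4.21 m.
Hydraulic gradient: i = |Δh| / L = 4.21 / 1458.6 = 0.00289.

i ≈ 0.00289 m/m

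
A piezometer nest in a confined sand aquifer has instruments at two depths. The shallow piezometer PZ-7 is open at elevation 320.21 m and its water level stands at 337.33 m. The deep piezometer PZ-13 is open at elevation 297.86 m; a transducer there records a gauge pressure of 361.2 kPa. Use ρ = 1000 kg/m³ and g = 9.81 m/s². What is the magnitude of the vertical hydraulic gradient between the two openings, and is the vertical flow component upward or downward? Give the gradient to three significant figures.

|i_v| ≈ 0.119; vertical flow is downward

Total head at PZ-7: h = 337.33 m (water level in the standpipe).
Pressure head at PZ-13: ψ = P/(ρg) = 361.2×1000 / (1000 × 9.81) = 36.82 m.
Total head at PZ-13: h = z + ψ = 297.86 + 36.82 = 334.68 m.
Δh = h(PZ-7) − h(PZ-13) = 337.33 − 334.68 = 2.65 m.
Vertical separation Δz = 320.21 − 297.86 = 22.35 m.
|i_v| = |Δh| / Δz = 2.65 / 22.35 = 0.119.
Head is higher in the shallow piezometer, so vertical flow is downward (recharge condition).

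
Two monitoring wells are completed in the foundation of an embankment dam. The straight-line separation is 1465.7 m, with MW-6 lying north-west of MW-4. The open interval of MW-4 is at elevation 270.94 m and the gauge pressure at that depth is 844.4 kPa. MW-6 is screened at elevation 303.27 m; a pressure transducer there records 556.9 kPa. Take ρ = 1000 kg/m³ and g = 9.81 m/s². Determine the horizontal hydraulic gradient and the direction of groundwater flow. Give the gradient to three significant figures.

Pressure head at MW-4: ψ = P/(ρg) = 844.4×1000 / (1000 × 9.81) = 86.08 m.
Total head at MW-4: h = z + ψ = 270.94 + 86.08 = 357.02 m.
Pressure head at MW-6: ψ = P/(ρg) = 556.9×1000 / (1000 × 9.81) = 56.77 m.
Total head at MW-6: h = z + ψ = 303.27 + 56.77 = 360.04 m.
Head difference: h(MW-4) − h(MW-6) = 357.02 − 360.04 = -3.02 m.
Hydraulic gradient: i = |Δh| / L = 3.02 / 1465.7 = 0.00206.
Flow is from higher to lower head: from MW-6 toward MW-4, i.e. toward the south-east.

i ≈ 0.00206; groundwater flows toward the south-east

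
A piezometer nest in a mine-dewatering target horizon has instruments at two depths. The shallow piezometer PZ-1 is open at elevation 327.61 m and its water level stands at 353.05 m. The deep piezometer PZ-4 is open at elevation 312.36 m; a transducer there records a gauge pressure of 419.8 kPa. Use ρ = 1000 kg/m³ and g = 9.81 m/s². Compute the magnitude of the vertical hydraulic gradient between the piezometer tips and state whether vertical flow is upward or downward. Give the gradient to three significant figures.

Total head at PZ-1: h = 353.05 m (water level in the standpipe).
Pressure head at PZ-4: ψ = P/(ρg) = 419.8×1000 / (1000 × 9.81) = 42.79 m.
Total head at PZ-4: h = z + ψ = 312.36 + 42.79 = 355.15 m.
Δh = h(PZ-1) − h(PZ-4) = 353.05 − 355.15 = -2.10 m.
Vertical separation Δz = 327.61 − 312.36 = 15.25 m.
|i_v| = |Δh| / Δz = 2.10 / 15.25 = 0.138.
Head is higher in the deep piezometer, so vertical flow is upward (discharge condition).

|i_v| ≈ 0.138; vertical flow is upward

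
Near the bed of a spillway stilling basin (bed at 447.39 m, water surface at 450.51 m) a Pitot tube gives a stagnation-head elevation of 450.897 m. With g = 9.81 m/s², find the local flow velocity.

v ≈ 2.76 m/s

Near the bed, under hydrostatic conditions, the piezometric head (z + ψ) equals the free-surface elevation, 450.51 m.
Velocity head = total − piezometric = 450.897 − 450.51 = 0.387 m.
v = √(2g·h_v) = √(2 × 9.81 × 0.387) = 2.76 m/s.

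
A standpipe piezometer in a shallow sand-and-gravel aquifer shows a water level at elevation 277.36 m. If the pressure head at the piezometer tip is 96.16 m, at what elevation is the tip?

z ≈ 181.20 m

z = h − ψ = 277.36 − 96.16 = 181.20 m.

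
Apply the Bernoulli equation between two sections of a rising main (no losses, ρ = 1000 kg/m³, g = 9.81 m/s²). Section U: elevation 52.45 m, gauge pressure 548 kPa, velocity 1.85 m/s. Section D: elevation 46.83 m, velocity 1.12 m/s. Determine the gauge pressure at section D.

Pressure head at U: ψ₁ = P₁/(ρg) = 548×1000 / (1000 × 9.81) = 55.86 m.
Velocity heads: v₁²/2g = 1.85²/19.62 = 0.174 m; v₂²/2g = 1.12²/19.62 = 0.064 m.
Total head H = z₁ + ψ₁ + v₁²/2g = 52.45 + 55.86 + 0.174 = 108.48 m.
ψ₂ = H − z₂ − v₂²/2g = 108.48 − 46.83 − 0.064 = 61.59 m.
P₂ = ρgψ₂ = 1000 × 9.81 × 61.59 ≈ 604 kPa.

P₂ ≈ 604 kPa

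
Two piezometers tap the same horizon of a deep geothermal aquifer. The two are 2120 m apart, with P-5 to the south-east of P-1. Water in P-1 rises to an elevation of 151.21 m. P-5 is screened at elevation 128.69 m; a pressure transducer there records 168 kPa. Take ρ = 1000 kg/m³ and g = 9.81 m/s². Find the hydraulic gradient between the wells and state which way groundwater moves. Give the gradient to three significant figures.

Total head at P-1: h = 151.21 m (water level in the piezometer is the total head).
Pressure head at P-5: ψ = P/(ρg) = 168×1000 / (1000 × 9.81) = 17.13 m.
Total head at P-5: h = z + ψ = 128.69 + 17.13 = 145.82 m.
Head difference: h(P-1) − h(P-5) = 151.21 − 145.82 = 5.39 m.
Hydraulic gradient: i = |Δh| / L = 5.39 / 2120 = 0.00254.
Flow is from higher to lower head: from P-1 toward P-5, i.e. toward the south-east.

i ≈ 0.00254; groundwater flows toward the south-east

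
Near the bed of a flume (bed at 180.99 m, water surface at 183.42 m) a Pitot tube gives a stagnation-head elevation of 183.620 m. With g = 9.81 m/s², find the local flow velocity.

v ≈ 1.98 m/s

Near the bed, under hydrostatic conditions, the piezometric head (z + ψ) equals the free-surface elevation, 183.42 m.
Velocity head = total − piezometric = 183.620 − 183.42 = 0.200 m.
v = √(2g·h_v) = √(2 × 9.81 × 0.200) = 1.98 m/s.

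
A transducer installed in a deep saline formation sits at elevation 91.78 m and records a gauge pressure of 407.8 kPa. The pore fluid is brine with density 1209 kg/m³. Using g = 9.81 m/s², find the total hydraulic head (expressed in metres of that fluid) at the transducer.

ψ = P/(ρg) = 407.8×1000 / (1209 × 9.81) = 34.38 m.
h = z + ψ = 91.78 + 34.38 = 126.16 m.

h ≈ 126.16 m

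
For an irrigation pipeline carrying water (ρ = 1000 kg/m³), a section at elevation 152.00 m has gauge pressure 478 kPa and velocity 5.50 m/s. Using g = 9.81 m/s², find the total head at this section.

Pressure head ψ = P/(ρg) = 478×1000 / (1000 × 9.81) = 48.73 m.
Velocity head = v²/(2g) = 5.50² / (2 × 9.81) = 1.542 m.
h = z + ψ + v²/(2g) = 152.00 + 48.73 + 1.542 = 202.27 m.

h ≈ 202.27 m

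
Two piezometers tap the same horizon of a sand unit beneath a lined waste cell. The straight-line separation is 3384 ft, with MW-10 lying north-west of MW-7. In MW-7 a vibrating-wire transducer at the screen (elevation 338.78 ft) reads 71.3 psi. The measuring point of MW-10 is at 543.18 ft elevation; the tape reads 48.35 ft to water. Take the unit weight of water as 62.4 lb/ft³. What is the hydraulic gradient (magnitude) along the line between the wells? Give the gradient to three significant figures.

i ≈ 0.00251

Pressure head at MW-7: ψ = 144·P/γ = 144 × 71.3 / 62.4 = 164.54 ft.
Total head at MW-7: h = z + ψ = 338.78 + 164.54 = 503.32 ft.
Total head at MW-10: h = 543.18 − 48.35 = 494.83 ft.
Head difference: h(MW-7) − h(MW-10) = 503.32 − 494.83 = 8.49 ft.
Hydraulic gradient: i = |Δh| / L = 8.49 / 3384 = 0.00251.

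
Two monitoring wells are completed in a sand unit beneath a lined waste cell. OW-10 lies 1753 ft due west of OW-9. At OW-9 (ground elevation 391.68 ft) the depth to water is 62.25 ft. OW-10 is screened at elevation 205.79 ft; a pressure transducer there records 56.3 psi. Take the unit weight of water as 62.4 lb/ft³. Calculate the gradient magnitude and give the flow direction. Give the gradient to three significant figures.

Total head at OW-9: h = 391.68 − 62.25 = 329.43 ft.
Pressure head at OW-10: ψ = 144·P/γ = 144 × 56.3 / 62.4 = 129.92 ft.
Total head at OW-10: h = z + ψ = 205.79 + 129.92 = 335.71 ft.
Head difference: h(OW-9) − h(OW-10) = 329.43 − 335.71 = -6.28 ft.
Hydraulic gradient: i = |Δh| / L = 6.28 / 1753 = 0.00358.
Flow is from higher to lower head: from OW-10 toward OW-9, i.e. toward the east.

i ≈ 0.00358; groundwater flows toward the east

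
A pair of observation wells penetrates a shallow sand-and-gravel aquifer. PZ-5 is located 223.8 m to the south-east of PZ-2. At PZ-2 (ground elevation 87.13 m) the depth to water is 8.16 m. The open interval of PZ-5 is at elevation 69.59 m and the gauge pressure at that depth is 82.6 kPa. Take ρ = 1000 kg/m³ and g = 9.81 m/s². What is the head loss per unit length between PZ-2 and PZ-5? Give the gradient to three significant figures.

i ≈ 0.00429 m/m

Total head at PZ-2: h = 87.13 − 8.16 = 78.97 m.
Pressure head at PZ-5: ψ = P/(ρg) = 82.6×1000 / (1000 × 9.81) = 8.42 m.
Total head at PZ-5: h = z + ψ = 69.59 + 8.42 = 78.01 m.
Head difference: h(PZ-2) − h(PZ-5) = 78.97 − 78.01 = 0.96 m.
Hydraulic gradient: i = |Δh| / L = 0.96 / 223.8 = 0.00429.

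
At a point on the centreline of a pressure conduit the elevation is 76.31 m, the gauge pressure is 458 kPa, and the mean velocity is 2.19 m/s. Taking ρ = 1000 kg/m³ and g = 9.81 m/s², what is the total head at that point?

h ≈ 123.24 m

Pressure head ψ = P/(ρg) = 458×1000 / (1000 × 9.81) = 46.69 m.
Velocity head = v²/(2g) = 2.19² / (2 × 9.81) = 0.244 m.
h = z + ψ + v²/(2g) = 76.31 + 46.69 + 0.244 = 123.24 m.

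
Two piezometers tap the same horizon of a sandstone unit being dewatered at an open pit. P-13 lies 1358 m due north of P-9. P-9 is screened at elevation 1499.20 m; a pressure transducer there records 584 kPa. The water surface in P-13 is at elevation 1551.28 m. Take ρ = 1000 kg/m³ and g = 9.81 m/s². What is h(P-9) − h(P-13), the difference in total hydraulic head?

Pressure head at P-9: ψ = P/(ρg) = 584×1000 / (1000 × 9.81) = 59.53 m.
Total head at P-9: h = z + ψ = 1499.20 + 59.53 = 1558.73 m.
Total head at P-13: h = 1551.28 m (water level in the piezometer is the total head).
Head difference: h(P-9) − h(P-13) = 1558.73 − 1551.28 = 7.45 m.

Δh ≈ 7.45 m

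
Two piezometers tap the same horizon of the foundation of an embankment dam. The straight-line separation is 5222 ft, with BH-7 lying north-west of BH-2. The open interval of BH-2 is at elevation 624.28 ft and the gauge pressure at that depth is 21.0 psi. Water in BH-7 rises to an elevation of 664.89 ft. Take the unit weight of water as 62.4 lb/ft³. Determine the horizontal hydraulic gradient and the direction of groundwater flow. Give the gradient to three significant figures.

Pressure head at BH-2: ψ = 144·P/γ = 144 × 21.0 / 62.4 = 48.46 ft.
Total head at BH-2: h = z + ψ = 624.28 + 48.46 = 672.74 ft.
Total head at BH-7: h = 664.89 ft (water level in the piezometer is the total head).
Head difference: h(BH-2) − h(BH-7) = 672.74 − 664.89 = 7.85 ft.
Hydraulic gradient: i = |Δh| / L = 7.85 / 5222 = 0.00150.
Flow is from higher to lower head: from BH-2 toward BH-7, i.e. toward the north-west.

i ≈ 0.00150; groundwater flows toward the north-west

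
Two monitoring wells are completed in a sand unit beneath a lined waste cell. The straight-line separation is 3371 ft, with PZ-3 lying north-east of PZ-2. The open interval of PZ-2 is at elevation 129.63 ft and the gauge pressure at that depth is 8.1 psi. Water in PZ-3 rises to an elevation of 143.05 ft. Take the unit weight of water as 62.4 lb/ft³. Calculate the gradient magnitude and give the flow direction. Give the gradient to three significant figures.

i ≈ 0.00156; groundwater flows toward the north-east

Pressure head at PZ-2: ψ = 144·P/γ = 144 × 8.1 / 62.4 = 18.69 ft.
Total head at PZ-2: h = z + ψ = 129.63 + 18.69 = 148.32 ft.
Total head at PZ-3: h = 143.05 ft (water level in the piezometer is the total head).
Head difference: h(PZ-2) − h(PZ-3) = 148.32 − 143.05 = 5.27 ft.
Hydraulic gradient: i = |Δh| / L = 5.27 / 3371 = 0.00156.
Flow is from higher to lower head: from PZ-2 toward PZ-3, i.e. toward the north-east.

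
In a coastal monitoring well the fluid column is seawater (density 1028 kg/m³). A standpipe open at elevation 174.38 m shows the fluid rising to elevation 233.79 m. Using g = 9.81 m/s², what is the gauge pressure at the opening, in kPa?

Pressure head ψ = h − z = 233.79 − 174.38 = 59.41 m.
P = ρgψ = 1028 × 9.81 × 59.41 = 599131 Pa ≈ 599 kPa.

P ≈ 599 kPa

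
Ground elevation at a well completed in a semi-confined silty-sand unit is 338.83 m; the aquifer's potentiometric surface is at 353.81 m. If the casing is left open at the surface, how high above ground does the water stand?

Water rises to the potentiometric surface, so the rise above ground = 353.81 − 338.83 = 14.98 m.

≈ 14.98 m above ground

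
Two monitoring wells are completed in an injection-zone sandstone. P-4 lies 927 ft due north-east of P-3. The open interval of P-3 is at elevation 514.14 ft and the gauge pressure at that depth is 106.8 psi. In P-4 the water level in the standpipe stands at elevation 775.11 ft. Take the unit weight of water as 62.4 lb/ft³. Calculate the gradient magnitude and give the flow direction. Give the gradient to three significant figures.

Pressure head at P-3: ψ = 144·P/γ = 144 × 106.8 / 62.4 = 246.46 ft.
Total head at P-3: h = z + ψ = 514.14 + 246.46 = 760.60 ft.
Total head at P-4: h = 775.11 ft (water level in the piezometer is the total head).
Head difference: h(P-3) − h(P-4) = 760.60 − 775.11 = -14.51 ft.
Hydraulic gradient: i = |Δh| / L = 14.51 / 927 = 0.0157.
Flow is from higher to lower head: from P-4 toward P-3, i.e. toward the south-west.

i ≈ 0.0157; groundwater flows toward the south-west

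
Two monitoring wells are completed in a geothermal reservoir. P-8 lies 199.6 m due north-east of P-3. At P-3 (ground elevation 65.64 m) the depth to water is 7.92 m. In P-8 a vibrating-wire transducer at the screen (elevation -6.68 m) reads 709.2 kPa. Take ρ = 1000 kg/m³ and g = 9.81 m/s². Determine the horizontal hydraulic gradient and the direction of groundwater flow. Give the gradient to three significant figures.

i ≈ 0.0395; groundwater flows toward the south-west

Total head at P-3: h = 65.64 − 7.92 = 57.72 m.
Pressure head at P-8: ψ = P/(ρg) = 709.2×1000 / (1000 × 9.81) = 72.29 m.
Total head at P-8: h = z + ψ = -6.68 + 72.29 = 65.61 m.
Head difference: h(P-3) − h(P-8) = 57.72 − 65.61 = -7.89 m.
Hydraulic gradient: i = |Δh| / L = 7.89 / 199.6 = 0.0395.
Flow is from higher to lower head: from P-8 toward P-3, i.e. toward the south-west.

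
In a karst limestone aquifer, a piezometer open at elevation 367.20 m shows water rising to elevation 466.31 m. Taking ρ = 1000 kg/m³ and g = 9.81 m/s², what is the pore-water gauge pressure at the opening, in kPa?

Pressure head ψ = h − z = 466.31 − 367.20 = 99.11 m.
P = ρgψ = 1000 × 9.81 × 99.11 = 972269 Pa ≈ 972 kPa.

P ≈ 972 kPa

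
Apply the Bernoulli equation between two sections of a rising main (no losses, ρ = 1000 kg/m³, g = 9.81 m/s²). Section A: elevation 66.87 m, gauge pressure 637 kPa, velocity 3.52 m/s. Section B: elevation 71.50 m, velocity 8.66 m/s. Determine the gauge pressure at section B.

Pressure head at A: ψ₁ = P₁/(ρg) = 637×1000 / (1000 × 9.81) = 64.93 m.
Velocity heads: v₁²/2g = 3.52²/19.62 = 0.632 m; v₂²/2g = 8.66²/19.62 = 3.822 m.
Total head H = z₁ + ψ₁ + v₁²/2g = 66.87 + 64.93 + 0.632 = 132.43 m.
ψ₂ = H − z₂ − v₂²/2g = 132.43 − 71.50 − 3.822 = 57.11 m.
P₂ = ρgψ₂ = 1000 × 9.81 × 57.11 ≈ 560 kPa.

P₂ ≈ 560 kPa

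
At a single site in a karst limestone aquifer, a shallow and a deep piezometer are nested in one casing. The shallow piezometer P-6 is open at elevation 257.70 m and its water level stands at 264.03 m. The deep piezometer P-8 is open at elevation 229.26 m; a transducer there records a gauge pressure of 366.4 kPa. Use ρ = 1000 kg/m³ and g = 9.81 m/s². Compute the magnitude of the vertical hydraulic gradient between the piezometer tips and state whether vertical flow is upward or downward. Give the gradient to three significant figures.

Total head at P-6: h = 264.03 m (water level in the standpipe).
Pressure head at P-8: ψ = P/(ρg) = 366.4×1000 / (1000 × 9.81) = 37.35 m.
Total head at P-8: h = z + ψ = 229.26 + 37.35 = 266.61 m.
Δh = h(P-6) − h(P-8) = 264.03 − 266.61 = -2.58 m.
Vertical separation Δz = 257.70 − 229.26 = 28.44 m.
|i_v| = |Δh| / Δz = 2.58 / 28.44 = 0.0907.
Head is higher in the deep piezometer, so vertical flow is upward (discharge condition).

|i_v| ≈ 0.0907; vertical flow is upward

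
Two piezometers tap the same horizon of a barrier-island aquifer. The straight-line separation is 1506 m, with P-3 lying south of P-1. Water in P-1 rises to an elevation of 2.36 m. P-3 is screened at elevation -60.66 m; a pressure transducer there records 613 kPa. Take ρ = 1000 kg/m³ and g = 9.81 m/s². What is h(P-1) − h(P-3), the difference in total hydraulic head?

Total head at P-1: h = 2.36 m (water level in the piezometer is the total head).
Pressure head at P-3: ψ = P/(ρg) = 613×1000 / (1000 × 9.81) = 62.49 m.
Total head at P-3: h = z + ψ = -60.66 + 62.49 = 1.83 m.
Head difference: h(P-1) − h(P-3) = 2.36 − 1.83 = 0.53 m.

Δh ≈ 0.53 m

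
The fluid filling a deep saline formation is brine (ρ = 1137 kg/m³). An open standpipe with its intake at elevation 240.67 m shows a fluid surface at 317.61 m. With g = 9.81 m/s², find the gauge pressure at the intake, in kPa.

Pressure head ψ = h − z = 317.61 − 240.67 = 76.94 m.
P = ρgψ = 1137 × 9.81 × 76.94 = 858186 Pa ≈ 858 kPa.

P ≈ 858 kPa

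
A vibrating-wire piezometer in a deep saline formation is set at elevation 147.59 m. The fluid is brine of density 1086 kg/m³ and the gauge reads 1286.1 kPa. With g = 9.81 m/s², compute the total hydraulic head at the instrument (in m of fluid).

h ≈ 268.31 m

ψ = P/(ρg) = 1286.1×1000 / (1086 × 9.81) = 120.72 m.
h = z + ψ = 147.59 + 120.72 = 268.31 m.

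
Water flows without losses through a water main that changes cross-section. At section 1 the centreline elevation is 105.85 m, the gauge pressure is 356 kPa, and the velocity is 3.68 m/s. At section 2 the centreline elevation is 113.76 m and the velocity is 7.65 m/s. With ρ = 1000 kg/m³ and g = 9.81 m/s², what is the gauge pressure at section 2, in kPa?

P₂ ≈ 256 kPa

Pressure head at 1: ψ₁ = P₁/(ρg) = 356×1000 / (1000 × 9.81) = 36.29 m.
Velocity heads: v₁²/2g = 3.68²/19.62 = 0.690 m; v₂²/2g = 7.65²/19.62 = 2.983 m.
Total head H = z₁ + ψ₁ + v₁²/2g = 105.85 + 36.29 + 0.690 = 142.83 m.
ψ₂ = H − z₂ − v₂²/2g = 142.83 − 113.76 − 2.983 = 26.09 m.
P₂ = ρgψ₂ = 1000 × 9.81 × 26.09 ≈ 256 kPa.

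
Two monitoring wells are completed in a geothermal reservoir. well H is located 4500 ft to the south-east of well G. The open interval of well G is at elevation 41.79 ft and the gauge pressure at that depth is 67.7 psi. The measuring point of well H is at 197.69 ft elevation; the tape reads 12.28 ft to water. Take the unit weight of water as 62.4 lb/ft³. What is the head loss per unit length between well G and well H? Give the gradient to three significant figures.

Pressure head at well G: ψ = 144·P/γ = 144 × 67.7 / 62.4 = 156.23 ft.
Total head at well G: h = z + ψ = 41.79 + 156.23 = 198.02 ft.
Total head at well H: h = 197.69 − 12.28 = 185.41 ft.
Head difference: h(well G) − h(well H) = 198.02 − 185.41 = 12.61 ft.
Hydraulic gradient: i = |Δh| / L = 12.61 / 4500 = 0.00280.

i ≈ 0.00280 ft/ft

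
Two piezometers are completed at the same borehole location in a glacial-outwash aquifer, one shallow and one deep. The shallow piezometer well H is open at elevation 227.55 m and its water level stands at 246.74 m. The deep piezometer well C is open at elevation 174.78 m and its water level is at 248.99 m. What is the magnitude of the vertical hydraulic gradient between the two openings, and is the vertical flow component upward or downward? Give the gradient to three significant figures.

Total head at well H: h = 246.74 m (water level in the standpipe).
Total head at well C: h = 248.99 m.
Δh = h(well H) − h(well C) = 246.74 − 248.99 = -2.25 m.
Vertical separation Δz = 227.55 − 174.78 = 52.77 m.
|i_v| = |Δh| / Δz = 2.25 / 52.77 = 0.0426.
Head is higher in the deep piezometer, so vertical flow is upward (discharge condition).

|i_v| ≈ 0.0426; vertical flow is upward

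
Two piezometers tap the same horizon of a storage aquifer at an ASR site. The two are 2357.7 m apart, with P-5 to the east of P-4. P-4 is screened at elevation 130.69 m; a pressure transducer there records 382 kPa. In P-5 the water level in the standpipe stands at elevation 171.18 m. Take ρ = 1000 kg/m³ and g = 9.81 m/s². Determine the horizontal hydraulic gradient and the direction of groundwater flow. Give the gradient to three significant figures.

Pressure head at P-4: ψ = P/(ρg) = 382×1000 / (1000 × 9.81) = 38.94 m.
Total head at P-4: h = z + ψ = 130.69 + 38.94 = 169.63 m.
Total head at P-5: h = 171.18 m (water level in the piezometer is the total head).
Head difference: h(P-4) − h(P-5) = 169.63 − 171.18 = -1.55 m.
Hydraulic gradient: i = |Δh| / L = 1.55 / 2357.7 = 0.000657.
Flow is from higher to lower head: from P-5 toward P-4, i.e. toward the west.

i ≈ 0.000657; groundwater flows toward the west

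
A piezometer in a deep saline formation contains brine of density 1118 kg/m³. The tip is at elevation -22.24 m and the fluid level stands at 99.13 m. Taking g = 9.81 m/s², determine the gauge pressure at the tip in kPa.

Pressure head ψ = h − z = 99.13 − (-22.24) = 121.37 m.
P = ρgψ = 1118 × 9.81 × 121.37 = 1331135 Pa ≈ 1330 kPa.

P ≈ 1330 kPa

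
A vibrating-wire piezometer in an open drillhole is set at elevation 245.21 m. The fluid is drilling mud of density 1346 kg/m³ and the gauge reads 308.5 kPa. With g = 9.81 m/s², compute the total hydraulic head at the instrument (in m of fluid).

ψ = P/(ρg) = 308.5×1000 / (1346 × 9.81) = 23.36 m.
h = z + ψ = 245.21 + 23.36 = 268.57 m.

h ≈ 268.57 m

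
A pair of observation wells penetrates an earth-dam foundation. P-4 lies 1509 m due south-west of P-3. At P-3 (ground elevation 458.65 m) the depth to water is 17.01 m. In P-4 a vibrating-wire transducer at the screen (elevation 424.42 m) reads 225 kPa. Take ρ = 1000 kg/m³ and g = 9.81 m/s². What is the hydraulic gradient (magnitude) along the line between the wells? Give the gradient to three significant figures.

i ≈ 0.00379

Total head at P-3: h = 458.65 − 17.01 = 441.64 m.
Pressure head at P-4: ψ = P/(ρg) = 225×1000 / (1000 × 9.81) = 22.94 m.
Total head at P-4: h = z + ψ = 424.42 + 22.94 = 447.36 m.
Head difference: h(P-3) − h(P-4) = 441.64 − 447.36 = -5.72 m.
Hydraulic gradient: i = |Δh| / L = 5.72 / 1509 = 0.00379.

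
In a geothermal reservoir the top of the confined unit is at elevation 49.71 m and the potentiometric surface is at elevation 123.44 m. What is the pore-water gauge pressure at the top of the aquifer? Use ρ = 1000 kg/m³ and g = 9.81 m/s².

P ≈ 723 kPa

Pressure head at the aquifer top: ψ = h − z = 123.44 − 49.71 = 73.73 m.
P = ρgψ = 1000 × 9.81 × 73.73 = 723291 Pa ≈ 723 kPa.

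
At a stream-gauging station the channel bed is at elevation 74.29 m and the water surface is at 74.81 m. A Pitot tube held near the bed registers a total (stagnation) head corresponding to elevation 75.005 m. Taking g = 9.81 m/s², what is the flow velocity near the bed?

v ≈ 1.96 m/s

Near the bed, under hydrostatic conditions, the piezometric head (z + ψ) equals the free-surface elevation, 74.81 m.
Velocity head = total − piezometric = 75.005 − 74.81 = 0.195 m.
v = √(2g·h_v) = √(2 × 9.81 × 0.195) = 1.96 m/s.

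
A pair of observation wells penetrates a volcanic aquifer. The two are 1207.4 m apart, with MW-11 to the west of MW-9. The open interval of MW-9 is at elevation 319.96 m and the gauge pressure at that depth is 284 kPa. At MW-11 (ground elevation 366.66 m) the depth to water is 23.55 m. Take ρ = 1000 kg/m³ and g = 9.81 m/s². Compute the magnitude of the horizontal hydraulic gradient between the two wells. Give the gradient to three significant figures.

i ≈ 0.00480

Pressure head at MW-9: ψ = P/(ρg) = 284×1000 / (1000 × 9.81) = 28.95 m.
Total head at MW-9: h = z + ψ = 319.96 + 28.95 = 348.91 m.
Total head at MW-11: h = 366.66 − 23.55 = 343.11 m.
Head difference: h(MW-9) − h(MW-11) = 348.91 − 343.11 = 5.80 m.
Hydraulic gradient: i = |Δh| / L = 5.80 / 1207.4 = 0.00480.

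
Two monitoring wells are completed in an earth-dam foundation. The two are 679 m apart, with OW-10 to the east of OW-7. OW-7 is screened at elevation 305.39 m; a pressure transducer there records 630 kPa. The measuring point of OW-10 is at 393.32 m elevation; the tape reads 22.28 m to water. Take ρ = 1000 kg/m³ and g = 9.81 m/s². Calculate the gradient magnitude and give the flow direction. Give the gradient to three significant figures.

Pressure head at OW-7: ψ = P/(ρg) = 630×1000 / (1000 × 9.81) = 64.22 m.
Total head at OW-7: h = z + ψ = 305.39 + 64.22 = 369.61 m.
Total head at OW-10: h = 393.32 − 22.28 = 371.04 m.
Head difference: h(OW-7) − h(OW-10) = 369.61 − 371.04 = -1.43 m.
Hydraulic gradient: i = |Δh| / L = 1.43 / 679 = 0.00211.
Flow is from higher to lower head: from OW-10 toward OW-7, i.e. toward the west.

i ≈ 0.00211; groundwater flows toward the west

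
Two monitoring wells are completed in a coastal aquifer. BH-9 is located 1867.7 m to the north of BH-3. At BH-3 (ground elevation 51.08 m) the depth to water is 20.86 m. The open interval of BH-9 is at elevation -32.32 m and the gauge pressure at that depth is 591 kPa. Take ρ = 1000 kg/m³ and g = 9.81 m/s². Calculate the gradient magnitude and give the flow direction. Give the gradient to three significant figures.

i ≈ 0.00123; groundwater flows toward the north

Total head at BH-3: h = 51.08 − 20.86 = 30.22 m.
Pressure head at BH-9: ψ = P/(ρg) = 591×1000 / (1000 × 9.81) = 60.24 m.
Total head at BH-9: h = z + ψ = -32.32 + 60.24 = 27.92 m.
Head difference: h(BH-3) − h(BH-9) = 30.22 − 27.92 = 2.30 m.
Hydraulic gradient: i = |Δh| / L = 2.30 / 1867.7 = 0.00123.
Flow is from higher to lower head: from BH-3 toward BH-9, i.e. toward the north.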